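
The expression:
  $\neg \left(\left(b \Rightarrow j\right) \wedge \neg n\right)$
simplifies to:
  $n \vee \left(b \wedge \neg j\right)$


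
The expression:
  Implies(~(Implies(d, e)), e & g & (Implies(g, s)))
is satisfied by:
  {e: True, d: False}
  {d: False, e: False}
  {d: True, e: True}


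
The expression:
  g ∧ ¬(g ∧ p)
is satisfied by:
  {g: True, p: False}


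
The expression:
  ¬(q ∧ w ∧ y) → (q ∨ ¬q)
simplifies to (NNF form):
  True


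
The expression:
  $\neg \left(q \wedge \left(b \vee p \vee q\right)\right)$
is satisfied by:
  {q: False}


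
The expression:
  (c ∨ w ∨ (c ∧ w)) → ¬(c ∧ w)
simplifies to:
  ¬c ∨ ¬w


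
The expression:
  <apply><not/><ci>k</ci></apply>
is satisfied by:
  {k: False}


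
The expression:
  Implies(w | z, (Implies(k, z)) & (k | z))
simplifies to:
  z | ~w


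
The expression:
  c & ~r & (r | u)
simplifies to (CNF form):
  c & u & ~r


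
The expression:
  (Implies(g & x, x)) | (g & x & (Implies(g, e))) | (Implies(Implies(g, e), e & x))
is always true.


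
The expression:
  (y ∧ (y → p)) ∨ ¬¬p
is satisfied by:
  {p: True}


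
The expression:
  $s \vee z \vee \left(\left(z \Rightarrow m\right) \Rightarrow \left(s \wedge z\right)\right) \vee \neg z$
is always true.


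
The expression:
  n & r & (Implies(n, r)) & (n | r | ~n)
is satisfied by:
  {r: True, n: True}


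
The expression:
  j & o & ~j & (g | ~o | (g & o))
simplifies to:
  False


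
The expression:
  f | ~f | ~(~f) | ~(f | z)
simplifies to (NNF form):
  True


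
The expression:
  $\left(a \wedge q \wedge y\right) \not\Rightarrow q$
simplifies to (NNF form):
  $\text{False}$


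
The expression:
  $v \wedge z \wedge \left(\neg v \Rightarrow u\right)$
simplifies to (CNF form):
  $v \wedge z$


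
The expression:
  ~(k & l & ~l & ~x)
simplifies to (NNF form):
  True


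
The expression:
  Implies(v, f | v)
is always true.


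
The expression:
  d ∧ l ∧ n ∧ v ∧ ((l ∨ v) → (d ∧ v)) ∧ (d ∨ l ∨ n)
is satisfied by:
  {v: True, d: True, n: True, l: True}


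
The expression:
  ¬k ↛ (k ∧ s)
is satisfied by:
  {k: False}


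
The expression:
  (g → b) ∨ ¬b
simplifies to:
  True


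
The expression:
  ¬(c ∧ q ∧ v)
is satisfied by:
  {v: False, q: False, c: False}
  {c: True, v: False, q: False}
  {q: True, v: False, c: False}
  {c: True, q: True, v: False}
  {v: True, c: False, q: False}
  {c: True, v: True, q: False}
  {q: True, v: True, c: False}


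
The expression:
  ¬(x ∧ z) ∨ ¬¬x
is always true.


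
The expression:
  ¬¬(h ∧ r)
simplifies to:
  h ∧ r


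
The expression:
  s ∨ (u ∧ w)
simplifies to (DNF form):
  s ∨ (u ∧ w)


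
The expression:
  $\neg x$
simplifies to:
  $\neg x$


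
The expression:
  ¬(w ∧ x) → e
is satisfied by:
  {x: True, e: True, w: True}
  {x: True, e: True, w: False}
  {e: True, w: True, x: False}
  {e: True, w: False, x: False}
  {x: True, w: True, e: False}


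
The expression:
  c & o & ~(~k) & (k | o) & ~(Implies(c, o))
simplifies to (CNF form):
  False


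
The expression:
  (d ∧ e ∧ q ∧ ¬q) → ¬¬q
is always true.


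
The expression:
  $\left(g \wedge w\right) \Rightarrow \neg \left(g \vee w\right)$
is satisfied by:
  {w: False, g: False}
  {g: True, w: False}
  {w: True, g: False}


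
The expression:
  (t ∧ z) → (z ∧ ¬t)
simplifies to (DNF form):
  ¬t ∨ ¬z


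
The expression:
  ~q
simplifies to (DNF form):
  ~q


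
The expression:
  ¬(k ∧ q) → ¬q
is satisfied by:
  {k: True, q: False}
  {q: False, k: False}
  {q: True, k: True}


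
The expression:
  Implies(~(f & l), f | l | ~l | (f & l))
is always true.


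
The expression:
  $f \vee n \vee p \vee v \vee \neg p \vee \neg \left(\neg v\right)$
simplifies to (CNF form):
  $\text{True}$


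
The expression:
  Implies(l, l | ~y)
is always true.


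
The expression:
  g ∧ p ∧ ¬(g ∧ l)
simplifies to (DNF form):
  g ∧ p ∧ ¬l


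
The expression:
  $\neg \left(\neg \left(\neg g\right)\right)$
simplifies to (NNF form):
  $\neg g$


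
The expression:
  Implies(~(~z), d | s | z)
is always true.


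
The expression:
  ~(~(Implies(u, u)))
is always true.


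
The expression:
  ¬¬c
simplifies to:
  c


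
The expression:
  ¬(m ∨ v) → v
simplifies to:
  m ∨ v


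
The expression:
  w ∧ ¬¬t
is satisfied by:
  {t: True, w: True}


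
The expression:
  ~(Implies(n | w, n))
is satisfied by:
  {w: True, n: False}


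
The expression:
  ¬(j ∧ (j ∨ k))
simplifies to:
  ¬j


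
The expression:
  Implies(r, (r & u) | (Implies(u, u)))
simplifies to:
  True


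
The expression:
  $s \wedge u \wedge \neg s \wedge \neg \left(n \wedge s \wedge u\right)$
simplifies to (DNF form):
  $\text{False}$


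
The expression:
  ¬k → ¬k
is always true.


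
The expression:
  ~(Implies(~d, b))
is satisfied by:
  {d: False, b: False}


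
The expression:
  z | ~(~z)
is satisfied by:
  {z: True}


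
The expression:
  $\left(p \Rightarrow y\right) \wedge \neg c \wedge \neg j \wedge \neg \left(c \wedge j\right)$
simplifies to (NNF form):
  $\neg c \wedge \neg j \wedge \left(y \vee \neg p\right)$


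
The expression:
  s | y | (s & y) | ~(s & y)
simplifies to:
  True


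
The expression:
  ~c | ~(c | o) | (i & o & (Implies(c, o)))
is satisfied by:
  {i: True, o: True, c: False}
  {i: True, o: False, c: False}
  {o: True, i: False, c: False}
  {i: False, o: False, c: False}
  {i: True, c: True, o: True}


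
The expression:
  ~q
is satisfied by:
  {q: False}


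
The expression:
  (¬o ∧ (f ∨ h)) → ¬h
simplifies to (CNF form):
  o ∨ ¬h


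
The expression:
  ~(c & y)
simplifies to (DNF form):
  ~c | ~y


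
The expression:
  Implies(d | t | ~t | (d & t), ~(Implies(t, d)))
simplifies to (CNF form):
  t & ~d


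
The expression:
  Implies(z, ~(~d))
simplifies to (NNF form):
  d | ~z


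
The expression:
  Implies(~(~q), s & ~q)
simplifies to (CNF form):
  ~q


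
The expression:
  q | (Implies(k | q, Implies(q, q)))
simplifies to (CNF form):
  True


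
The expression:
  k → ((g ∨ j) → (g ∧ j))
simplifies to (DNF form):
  (g ∧ j) ∨ (¬g ∧ ¬j) ∨ ¬k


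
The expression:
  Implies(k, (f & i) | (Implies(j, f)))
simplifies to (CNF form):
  f | ~j | ~k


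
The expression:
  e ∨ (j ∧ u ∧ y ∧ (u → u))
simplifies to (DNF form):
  e ∨ (j ∧ u ∧ y)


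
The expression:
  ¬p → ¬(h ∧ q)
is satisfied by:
  {p: True, h: False, q: False}
  {h: False, q: False, p: False}
  {q: True, p: True, h: False}
  {q: True, h: False, p: False}
  {p: True, h: True, q: False}
  {h: True, p: False, q: False}
  {q: True, h: True, p: True}


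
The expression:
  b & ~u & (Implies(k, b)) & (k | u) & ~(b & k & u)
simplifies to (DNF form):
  b & k & ~u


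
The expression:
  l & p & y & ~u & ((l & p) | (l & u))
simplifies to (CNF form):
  l & p & y & ~u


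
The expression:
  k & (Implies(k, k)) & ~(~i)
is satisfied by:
  {i: True, k: True}


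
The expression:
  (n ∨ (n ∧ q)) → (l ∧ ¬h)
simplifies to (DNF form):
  (l ∧ ¬h) ∨ ¬n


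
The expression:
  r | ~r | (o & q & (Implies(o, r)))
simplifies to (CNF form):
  True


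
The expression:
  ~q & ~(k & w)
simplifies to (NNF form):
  ~q & (~k | ~w)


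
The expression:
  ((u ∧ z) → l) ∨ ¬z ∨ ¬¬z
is always true.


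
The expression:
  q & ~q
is never true.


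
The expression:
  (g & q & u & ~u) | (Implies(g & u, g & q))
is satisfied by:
  {q: True, g: False, u: False}
  {g: False, u: False, q: False}
  {q: True, u: True, g: False}
  {u: True, g: False, q: False}
  {q: True, g: True, u: False}
  {g: True, q: False, u: False}
  {q: True, u: True, g: True}


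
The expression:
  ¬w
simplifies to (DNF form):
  ¬w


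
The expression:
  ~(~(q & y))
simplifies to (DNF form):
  q & y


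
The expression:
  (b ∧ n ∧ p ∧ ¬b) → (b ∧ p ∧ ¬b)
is always true.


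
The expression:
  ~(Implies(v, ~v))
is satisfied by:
  {v: True}


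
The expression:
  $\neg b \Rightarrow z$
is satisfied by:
  {b: True, z: True}
  {b: True, z: False}
  {z: True, b: False}


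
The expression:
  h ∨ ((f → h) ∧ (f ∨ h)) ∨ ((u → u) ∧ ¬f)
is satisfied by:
  {h: True, f: False}
  {f: False, h: False}
  {f: True, h: True}


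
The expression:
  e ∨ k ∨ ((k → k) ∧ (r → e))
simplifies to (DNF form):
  e ∨ k ∨ ¬r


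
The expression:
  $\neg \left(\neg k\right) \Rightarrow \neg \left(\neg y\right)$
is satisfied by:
  {y: True, k: False}
  {k: False, y: False}
  {k: True, y: True}


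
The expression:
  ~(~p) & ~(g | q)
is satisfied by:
  {p: True, q: False, g: False}


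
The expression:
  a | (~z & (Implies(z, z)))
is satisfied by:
  {a: True, z: False}
  {z: False, a: False}
  {z: True, a: True}


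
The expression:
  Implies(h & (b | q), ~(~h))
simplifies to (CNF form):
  True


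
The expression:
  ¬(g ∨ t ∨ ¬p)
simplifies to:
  p ∧ ¬g ∧ ¬t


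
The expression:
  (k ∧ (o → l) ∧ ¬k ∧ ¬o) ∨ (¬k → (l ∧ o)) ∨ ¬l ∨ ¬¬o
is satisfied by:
  {k: True, o: True, l: False}
  {k: True, l: False, o: False}
  {o: True, l: False, k: False}
  {o: False, l: False, k: False}
  {k: True, o: True, l: True}
  {k: True, l: True, o: False}
  {o: True, l: True, k: False}


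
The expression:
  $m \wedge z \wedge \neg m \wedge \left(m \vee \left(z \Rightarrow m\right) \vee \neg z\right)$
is never true.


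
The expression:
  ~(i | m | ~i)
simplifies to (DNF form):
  False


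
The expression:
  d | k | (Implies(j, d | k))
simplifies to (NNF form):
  d | k | ~j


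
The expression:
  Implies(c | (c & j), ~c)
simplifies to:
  ~c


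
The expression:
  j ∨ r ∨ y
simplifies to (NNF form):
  j ∨ r ∨ y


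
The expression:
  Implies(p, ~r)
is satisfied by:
  {p: False, r: False}
  {r: True, p: False}
  {p: True, r: False}


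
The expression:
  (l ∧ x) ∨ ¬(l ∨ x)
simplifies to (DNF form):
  (l ∧ x) ∨ (¬l ∧ ¬x)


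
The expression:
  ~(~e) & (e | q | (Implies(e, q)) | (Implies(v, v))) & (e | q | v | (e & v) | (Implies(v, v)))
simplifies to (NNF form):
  e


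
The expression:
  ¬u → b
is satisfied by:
  {b: True, u: True}
  {b: True, u: False}
  {u: True, b: False}


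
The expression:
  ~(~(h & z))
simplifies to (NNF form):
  h & z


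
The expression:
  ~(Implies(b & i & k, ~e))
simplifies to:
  b & e & i & k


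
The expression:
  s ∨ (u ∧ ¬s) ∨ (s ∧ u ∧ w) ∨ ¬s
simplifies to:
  True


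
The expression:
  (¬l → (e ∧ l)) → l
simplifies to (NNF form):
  True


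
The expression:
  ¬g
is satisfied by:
  {g: False}


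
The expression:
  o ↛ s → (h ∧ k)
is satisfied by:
  {k: True, s: True, h: True, o: False}
  {k: True, s: True, h: False, o: False}
  {s: True, h: True, k: False, o: False}
  {s: True, k: False, h: False, o: False}
  {k: True, h: True, s: False, o: False}
  {k: True, h: False, s: False, o: False}
  {h: True, k: False, s: False, o: False}
  {k: False, h: False, s: False, o: False}
  {k: True, o: True, s: True, h: True}
  {k: True, o: True, s: True, h: False}
  {o: True, s: True, h: True, k: False}
  {o: True, s: True, h: False, k: False}
  {o: True, k: True, h: True, s: False}


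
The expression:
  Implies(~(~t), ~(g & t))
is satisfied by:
  {g: False, t: False}
  {t: True, g: False}
  {g: True, t: False}


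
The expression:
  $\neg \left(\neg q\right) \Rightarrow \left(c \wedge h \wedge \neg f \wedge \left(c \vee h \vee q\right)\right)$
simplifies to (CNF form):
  $\left(c \vee \neg q\right) \wedge \left(h \vee \neg q\right) \wedge \left(\neg f \vee \neg q\right)$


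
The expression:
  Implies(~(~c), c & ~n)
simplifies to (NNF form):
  ~c | ~n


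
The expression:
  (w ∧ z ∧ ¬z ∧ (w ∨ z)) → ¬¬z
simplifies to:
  True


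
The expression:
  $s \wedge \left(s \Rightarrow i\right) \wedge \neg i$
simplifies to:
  $\text{False}$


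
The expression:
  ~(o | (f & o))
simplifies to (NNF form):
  ~o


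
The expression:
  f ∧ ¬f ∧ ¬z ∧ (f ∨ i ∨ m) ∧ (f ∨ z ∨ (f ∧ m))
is never true.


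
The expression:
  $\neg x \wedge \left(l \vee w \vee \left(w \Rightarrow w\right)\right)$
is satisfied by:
  {x: False}


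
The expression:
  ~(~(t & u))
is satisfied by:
  {t: True, u: True}


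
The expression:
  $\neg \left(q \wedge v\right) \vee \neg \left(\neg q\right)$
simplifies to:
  $\text{True}$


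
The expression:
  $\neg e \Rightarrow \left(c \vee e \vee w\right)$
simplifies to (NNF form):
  $c \vee e \vee w$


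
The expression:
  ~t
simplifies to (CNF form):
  ~t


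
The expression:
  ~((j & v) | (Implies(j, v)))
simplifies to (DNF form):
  j & ~v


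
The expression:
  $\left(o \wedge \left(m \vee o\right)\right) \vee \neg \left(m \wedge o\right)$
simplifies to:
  $\text{True}$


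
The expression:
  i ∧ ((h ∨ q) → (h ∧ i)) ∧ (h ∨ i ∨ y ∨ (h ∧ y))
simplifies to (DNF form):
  (h ∧ i) ∨ (i ∧ ¬q)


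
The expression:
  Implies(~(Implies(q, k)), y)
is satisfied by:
  {y: True, k: True, q: False}
  {y: True, q: False, k: False}
  {k: True, q: False, y: False}
  {k: False, q: False, y: False}
  {y: True, k: True, q: True}
  {y: True, q: True, k: False}
  {k: True, q: True, y: False}


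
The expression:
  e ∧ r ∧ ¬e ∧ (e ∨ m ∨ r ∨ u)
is never true.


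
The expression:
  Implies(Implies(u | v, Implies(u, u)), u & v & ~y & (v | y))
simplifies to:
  u & v & ~y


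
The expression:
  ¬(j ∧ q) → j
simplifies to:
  j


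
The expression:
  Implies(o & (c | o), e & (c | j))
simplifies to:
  ~o | (c & e) | (e & j)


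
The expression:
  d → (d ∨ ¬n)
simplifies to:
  True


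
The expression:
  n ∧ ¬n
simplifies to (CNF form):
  False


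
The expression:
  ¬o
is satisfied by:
  {o: False}


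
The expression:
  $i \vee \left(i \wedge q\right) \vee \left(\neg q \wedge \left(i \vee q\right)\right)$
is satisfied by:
  {i: True}


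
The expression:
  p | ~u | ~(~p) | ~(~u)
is always true.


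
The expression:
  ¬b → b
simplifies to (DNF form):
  b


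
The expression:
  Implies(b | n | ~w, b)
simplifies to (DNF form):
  b | (w & ~n)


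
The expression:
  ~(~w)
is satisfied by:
  {w: True}


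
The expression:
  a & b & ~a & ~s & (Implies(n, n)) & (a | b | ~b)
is never true.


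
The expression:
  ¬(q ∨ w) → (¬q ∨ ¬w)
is always true.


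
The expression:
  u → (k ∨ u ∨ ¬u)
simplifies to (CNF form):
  True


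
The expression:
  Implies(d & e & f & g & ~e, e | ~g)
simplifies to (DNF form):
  True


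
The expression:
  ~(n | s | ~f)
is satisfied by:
  {f: True, n: False, s: False}


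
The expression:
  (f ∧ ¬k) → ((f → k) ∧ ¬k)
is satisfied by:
  {k: True, f: False}
  {f: False, k: False}
  {f: True, k: True}


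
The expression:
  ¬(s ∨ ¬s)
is never true.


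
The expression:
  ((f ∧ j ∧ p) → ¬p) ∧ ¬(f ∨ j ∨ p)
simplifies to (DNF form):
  ¬f ∧ ¬j ∧ ¬p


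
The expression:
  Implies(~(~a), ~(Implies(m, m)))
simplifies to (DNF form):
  ~a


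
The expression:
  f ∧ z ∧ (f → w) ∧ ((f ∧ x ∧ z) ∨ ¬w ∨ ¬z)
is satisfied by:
  {z: True, w: True, x: True, f: True}


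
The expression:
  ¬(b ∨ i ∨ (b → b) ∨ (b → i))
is never true.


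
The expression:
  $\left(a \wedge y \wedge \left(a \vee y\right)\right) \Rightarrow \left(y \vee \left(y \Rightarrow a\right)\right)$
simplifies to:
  $\text{True}$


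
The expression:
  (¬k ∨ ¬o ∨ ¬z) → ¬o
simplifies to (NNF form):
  (k ∧ z) ∨ ¬o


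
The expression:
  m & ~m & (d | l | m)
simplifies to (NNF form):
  False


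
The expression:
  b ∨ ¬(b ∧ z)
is always true.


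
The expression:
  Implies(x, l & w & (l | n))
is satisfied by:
  {w: True, l: True, x: False}
  {w: True, l: False, x: False}
  {l: True, w: False, x: False}
  {w: False, l: False, x: False}
  {x: True, w: True, l: True}


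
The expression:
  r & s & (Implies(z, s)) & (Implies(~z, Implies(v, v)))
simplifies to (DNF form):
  r & s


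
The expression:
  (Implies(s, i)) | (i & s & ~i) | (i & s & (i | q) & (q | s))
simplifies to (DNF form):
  i | ~s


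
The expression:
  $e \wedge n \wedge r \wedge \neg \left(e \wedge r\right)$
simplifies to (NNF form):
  $\text{False}$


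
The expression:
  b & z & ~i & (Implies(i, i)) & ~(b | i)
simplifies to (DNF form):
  False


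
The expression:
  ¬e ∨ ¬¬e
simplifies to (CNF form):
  True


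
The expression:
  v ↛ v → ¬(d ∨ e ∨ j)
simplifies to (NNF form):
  True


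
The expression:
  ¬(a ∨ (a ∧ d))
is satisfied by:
  {a: False}


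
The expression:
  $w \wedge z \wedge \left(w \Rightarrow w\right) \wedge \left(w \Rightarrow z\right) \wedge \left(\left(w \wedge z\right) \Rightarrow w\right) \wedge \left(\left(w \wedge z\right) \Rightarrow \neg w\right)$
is never true.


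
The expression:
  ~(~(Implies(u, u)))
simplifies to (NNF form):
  True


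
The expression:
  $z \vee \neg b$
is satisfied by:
  {z: True, b: False}
  {b: False, z: False}
  {b: True, z: True}


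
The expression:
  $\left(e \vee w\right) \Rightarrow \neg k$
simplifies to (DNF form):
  $\left(\neg e \wedge \neg w\right) \vee \neg k$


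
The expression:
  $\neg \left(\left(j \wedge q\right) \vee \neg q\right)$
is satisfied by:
  {q: True, j: False}


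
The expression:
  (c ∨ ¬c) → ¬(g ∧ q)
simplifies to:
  ¬g ∨ ¬q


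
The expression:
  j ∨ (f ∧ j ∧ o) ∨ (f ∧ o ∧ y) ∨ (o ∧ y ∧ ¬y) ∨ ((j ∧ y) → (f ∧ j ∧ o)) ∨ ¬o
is always true.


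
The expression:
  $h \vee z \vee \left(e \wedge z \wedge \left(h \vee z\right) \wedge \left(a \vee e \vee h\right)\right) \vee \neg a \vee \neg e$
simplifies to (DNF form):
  $h \vee z \vee \neg a \vee \neg e$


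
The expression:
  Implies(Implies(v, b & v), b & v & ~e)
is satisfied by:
  {v: True, e: False, b: False}
  {b: True, v: True, e: False}
  {e: True, v: True, b: False}


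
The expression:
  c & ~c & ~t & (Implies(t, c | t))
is never true.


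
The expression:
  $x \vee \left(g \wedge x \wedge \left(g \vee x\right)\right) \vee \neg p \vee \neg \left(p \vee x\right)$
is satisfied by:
  {x: True, p: False}
  {p: False, x: False}
  {p: True, x: True}


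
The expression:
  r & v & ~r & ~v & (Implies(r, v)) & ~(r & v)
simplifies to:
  False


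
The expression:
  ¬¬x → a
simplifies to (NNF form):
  a ∨ ¬x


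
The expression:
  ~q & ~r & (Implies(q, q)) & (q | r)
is never true.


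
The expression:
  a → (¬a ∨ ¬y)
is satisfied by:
  {y: False, a: False}
  {a: True, y: False}
  {y: True, a: False}


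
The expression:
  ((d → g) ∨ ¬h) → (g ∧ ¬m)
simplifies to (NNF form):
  (d ∨ g) ∧ (g ∨ h) ∧ (¬g ∨ ¬m)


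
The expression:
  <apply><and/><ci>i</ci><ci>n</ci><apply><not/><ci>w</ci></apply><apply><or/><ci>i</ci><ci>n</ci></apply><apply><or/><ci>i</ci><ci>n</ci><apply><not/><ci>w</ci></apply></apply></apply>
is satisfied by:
  {i: True, n: True, w: False}


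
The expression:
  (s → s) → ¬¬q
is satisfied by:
  {q: True}


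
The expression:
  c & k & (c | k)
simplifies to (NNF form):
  c & k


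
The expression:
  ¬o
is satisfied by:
  {o: False}


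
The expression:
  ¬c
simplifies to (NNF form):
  ¬c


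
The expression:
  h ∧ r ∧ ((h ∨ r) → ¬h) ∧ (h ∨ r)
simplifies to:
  False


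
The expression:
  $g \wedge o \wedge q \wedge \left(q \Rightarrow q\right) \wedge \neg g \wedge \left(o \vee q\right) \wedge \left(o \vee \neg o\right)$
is never true.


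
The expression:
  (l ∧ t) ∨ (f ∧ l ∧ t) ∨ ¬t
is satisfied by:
  {l: True, t: False}
  {t: False, l: False}
  {t: True, l: True}


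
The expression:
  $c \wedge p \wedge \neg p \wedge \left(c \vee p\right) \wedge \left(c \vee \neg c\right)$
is never true.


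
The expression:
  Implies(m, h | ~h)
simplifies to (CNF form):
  True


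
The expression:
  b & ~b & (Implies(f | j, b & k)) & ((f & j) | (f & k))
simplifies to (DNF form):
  False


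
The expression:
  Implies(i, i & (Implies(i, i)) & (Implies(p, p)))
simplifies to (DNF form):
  True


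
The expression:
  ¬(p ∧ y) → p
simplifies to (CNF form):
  p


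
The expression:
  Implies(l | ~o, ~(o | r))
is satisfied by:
  {l: False, o: False, r: False}
  {o: True, l: False, r: False}
  {r: True, o: True, l: False}
  {l: True, o: False, r: False}


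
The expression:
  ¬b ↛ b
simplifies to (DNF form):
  ¬b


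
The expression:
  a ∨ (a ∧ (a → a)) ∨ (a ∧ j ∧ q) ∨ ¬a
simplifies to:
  True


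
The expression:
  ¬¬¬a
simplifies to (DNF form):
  ¬a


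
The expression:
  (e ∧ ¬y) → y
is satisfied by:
  {y: True, e: False}
  {e: False, y: False}
  {e: True, y: True}


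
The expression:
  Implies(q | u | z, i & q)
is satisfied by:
  {q: True, i: True, z: False, u: False}
  {q: True, u: True, i: True, z: False}
  {q: True, i: True, z: True, u: False}
  {q: True, u: True, i: True, z: True}
  {i: True, u: False, z: False, q: False}
  {u: False, z: False, i: False, q: False}


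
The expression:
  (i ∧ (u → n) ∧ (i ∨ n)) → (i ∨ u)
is always true.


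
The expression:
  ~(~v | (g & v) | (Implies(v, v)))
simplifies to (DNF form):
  False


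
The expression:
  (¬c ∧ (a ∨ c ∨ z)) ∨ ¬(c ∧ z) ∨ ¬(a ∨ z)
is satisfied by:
  {c: False, z: False}
  {z: True, c: False}
  {c: True, z: False}


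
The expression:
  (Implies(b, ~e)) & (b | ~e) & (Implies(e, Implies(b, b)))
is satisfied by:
  {e: False}


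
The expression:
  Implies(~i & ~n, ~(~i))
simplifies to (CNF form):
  i | n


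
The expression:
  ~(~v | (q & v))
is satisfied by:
  {v: True, q: False}


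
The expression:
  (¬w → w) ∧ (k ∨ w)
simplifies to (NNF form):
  w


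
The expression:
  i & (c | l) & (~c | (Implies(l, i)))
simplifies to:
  i & (c | l)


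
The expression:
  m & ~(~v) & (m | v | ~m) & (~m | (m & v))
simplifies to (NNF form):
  m & v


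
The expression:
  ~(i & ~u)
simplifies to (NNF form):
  u | ~i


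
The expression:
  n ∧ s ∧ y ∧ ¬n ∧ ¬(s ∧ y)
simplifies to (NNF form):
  False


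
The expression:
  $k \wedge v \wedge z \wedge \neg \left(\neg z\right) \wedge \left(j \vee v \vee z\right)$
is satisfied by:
  {k: True, z: True, v: True}


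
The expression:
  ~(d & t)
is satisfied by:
  {t: False, d: False}
  {d: True, t: False}
  {t: True, d: False}


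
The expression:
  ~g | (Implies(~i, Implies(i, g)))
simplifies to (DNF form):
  True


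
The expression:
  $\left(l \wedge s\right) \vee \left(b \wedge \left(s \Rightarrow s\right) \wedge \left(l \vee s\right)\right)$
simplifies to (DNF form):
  $\left(b \wedge l\right) \vee \left(b \wedge s\right) \vee \left(l \wedge s\right)$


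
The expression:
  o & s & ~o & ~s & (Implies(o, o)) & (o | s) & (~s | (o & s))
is never true.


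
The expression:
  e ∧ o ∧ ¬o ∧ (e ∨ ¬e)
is never true.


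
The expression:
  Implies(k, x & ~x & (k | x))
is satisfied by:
  {k: False}


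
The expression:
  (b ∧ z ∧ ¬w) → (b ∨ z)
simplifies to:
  True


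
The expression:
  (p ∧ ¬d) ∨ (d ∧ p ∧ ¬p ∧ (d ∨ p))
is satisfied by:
  {p: True, d: False}


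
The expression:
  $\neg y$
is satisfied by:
  {y: False}


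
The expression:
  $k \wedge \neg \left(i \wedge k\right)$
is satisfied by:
  {k: True, i: False}


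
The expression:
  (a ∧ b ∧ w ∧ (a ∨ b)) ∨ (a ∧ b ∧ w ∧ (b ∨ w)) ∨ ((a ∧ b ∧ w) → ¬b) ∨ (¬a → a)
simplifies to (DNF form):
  True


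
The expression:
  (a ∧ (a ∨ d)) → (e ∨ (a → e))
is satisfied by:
  {e: True, a: False}
  {a: False, e: False}
  {a: True, e: True}


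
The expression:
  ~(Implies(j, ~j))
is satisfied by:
  {j: True}


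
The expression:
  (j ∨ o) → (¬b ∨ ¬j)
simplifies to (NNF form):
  ¬b ∨ ¬j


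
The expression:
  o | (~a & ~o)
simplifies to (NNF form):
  o | ~a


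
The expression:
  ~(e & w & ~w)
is always true.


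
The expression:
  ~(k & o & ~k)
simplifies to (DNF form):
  True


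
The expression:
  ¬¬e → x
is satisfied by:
  {x: True, e: False}
  {e: False, x: False}
  {e: True, x: True}


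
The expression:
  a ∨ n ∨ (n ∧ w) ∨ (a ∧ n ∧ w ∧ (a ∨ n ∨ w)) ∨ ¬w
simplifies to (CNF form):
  a ∨ n ∨ ¬w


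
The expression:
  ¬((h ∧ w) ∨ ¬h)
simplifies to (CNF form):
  h ∧ ¬w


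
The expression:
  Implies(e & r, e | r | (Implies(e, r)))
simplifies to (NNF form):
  True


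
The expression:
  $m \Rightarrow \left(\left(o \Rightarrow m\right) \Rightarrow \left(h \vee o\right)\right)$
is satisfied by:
  {h: True, o: True, m: False}
  {h: True, m: False, o: False}
  {o: True, m: False, h: False}
  {o: False, m: False, h: False}
  {h: True, o: True, m: True}
  {h: True, m: True, o: False}
  {o: True, m: True, h: False}


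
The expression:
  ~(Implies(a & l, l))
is never true.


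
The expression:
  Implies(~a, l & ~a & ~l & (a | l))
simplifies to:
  a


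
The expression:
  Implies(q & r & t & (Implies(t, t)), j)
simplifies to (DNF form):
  j | ~q | ~r | ~t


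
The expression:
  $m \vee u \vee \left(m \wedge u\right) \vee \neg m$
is always true.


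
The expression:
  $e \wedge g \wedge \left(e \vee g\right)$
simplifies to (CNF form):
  $e \wedge g$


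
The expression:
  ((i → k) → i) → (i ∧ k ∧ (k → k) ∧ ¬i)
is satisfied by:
  {i: False}


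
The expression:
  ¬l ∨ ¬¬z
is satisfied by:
  {z: True, l: False}
  {l: False, z: False}
  {l: True, z: True}


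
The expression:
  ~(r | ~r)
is never true.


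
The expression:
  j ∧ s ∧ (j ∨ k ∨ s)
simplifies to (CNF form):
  j ∧ s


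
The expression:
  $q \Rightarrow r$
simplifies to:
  $r \vee \neg q$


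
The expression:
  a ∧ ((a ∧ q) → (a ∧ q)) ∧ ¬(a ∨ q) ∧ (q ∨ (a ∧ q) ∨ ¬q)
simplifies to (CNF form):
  False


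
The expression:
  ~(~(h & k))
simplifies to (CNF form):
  h & k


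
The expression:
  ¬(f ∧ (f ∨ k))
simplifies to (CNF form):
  ¬f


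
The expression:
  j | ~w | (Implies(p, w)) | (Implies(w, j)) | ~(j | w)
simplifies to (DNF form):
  True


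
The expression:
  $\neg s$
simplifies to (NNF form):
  $\neg s$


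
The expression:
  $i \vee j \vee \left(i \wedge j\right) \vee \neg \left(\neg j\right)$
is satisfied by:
  {i: True, j: True}
  {i: True, j: False}
  {j: True, i: False}


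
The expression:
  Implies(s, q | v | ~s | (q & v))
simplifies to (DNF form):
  q | v | ~s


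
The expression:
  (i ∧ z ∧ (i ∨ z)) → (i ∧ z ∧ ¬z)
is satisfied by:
  {z: False, i: False}
  {i: True, z: False}
  {z: True, i: False}


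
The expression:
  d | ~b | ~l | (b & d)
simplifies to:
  d | ~b | ~l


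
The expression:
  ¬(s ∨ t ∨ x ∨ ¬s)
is never true.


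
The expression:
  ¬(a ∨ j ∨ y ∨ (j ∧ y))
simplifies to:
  ¬a ∧ ¬j ∧ ¬y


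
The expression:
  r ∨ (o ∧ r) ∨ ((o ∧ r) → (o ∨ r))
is always true.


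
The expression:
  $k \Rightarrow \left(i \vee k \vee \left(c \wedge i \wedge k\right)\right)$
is always true.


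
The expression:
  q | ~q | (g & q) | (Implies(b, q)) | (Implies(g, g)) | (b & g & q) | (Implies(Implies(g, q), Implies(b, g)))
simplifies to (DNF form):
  True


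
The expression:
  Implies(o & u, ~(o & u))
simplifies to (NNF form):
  ~o | ~u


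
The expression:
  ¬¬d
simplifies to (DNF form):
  d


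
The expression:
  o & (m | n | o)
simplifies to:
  o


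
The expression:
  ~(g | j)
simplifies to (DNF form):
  ~g & ~j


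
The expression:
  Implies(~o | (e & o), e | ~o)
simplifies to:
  True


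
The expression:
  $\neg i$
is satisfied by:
  {i: False}


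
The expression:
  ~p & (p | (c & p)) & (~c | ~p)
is never true.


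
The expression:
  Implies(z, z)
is always true.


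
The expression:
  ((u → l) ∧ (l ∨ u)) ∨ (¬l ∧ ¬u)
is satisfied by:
  {l: True, u: False}
  {u: False, l: False}
  {u: True, l: True}


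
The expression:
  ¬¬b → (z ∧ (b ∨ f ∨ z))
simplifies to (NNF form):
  z ∨ ¬b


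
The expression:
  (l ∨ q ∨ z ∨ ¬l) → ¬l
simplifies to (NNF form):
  ¬l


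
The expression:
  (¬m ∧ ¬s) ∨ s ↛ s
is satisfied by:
  {s: False, m: False}


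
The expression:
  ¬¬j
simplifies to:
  j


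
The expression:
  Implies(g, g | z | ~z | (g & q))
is always true.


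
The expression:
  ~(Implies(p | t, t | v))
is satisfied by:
  {p: True, v: False, t: False}


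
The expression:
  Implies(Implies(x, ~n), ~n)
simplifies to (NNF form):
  x | ~n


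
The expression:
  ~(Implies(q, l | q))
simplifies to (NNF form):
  False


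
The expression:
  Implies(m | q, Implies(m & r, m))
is always true.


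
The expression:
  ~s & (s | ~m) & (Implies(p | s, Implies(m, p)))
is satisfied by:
  {s: False, m: False}


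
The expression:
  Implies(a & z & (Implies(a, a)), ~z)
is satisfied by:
  {z: False, a: False}
  {a: True, z: False}
  {z: True, a: False}


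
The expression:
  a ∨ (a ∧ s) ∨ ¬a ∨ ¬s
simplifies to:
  True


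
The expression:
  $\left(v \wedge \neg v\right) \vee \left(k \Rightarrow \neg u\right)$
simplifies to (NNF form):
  $\neg k \vee \neg u$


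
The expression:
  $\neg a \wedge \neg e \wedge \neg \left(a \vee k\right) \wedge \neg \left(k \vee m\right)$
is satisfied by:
  {e: False, m: False, k: False, a: False}


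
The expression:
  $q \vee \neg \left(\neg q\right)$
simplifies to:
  $q$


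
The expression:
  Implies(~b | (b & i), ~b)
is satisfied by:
  {b: False, i: False}
  {i: True, b: False}
  {b: True, i: False}


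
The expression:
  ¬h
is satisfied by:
  {h: False}


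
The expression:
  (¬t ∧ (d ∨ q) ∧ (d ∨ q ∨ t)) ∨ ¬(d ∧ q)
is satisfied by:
  {t: False, d: False, q: False}
  {q: True, t: False, d: False}
  {d: True, t: False, q: False}
  {q: True, d: True, t: False}
  {t: True, q: False, d: False}
  {q: True, t: True, d: False}
  {d: True, t: True, q: False}


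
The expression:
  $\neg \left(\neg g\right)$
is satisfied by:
  {g: True}


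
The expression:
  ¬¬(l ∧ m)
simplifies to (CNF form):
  l ∧ m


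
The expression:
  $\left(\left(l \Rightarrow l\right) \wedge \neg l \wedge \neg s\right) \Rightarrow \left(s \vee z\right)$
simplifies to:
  $l \vee s \vee z$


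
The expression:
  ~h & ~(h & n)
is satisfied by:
  {h: False}


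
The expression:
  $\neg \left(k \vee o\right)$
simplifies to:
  $\neg k \wedge \neg o$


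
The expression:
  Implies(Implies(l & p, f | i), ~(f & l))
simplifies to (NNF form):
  ~f | ~l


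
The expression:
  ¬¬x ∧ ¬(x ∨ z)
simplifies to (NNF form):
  False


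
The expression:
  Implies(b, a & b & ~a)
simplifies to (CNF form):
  ~b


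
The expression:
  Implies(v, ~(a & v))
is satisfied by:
  {v: False, a: False}
  {a: True, v: False}
  {v: True, a: False}


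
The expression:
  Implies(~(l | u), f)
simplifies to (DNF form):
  f | l | u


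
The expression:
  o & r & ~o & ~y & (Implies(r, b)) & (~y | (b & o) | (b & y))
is never true.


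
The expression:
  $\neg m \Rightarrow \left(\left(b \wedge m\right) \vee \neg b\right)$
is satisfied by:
  {m: True, b: False}
  {b: False, m: False}
  {b: True, m: True}


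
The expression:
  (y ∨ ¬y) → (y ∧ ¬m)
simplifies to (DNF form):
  y ∧ ¬m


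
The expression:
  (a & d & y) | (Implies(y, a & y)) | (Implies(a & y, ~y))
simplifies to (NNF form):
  True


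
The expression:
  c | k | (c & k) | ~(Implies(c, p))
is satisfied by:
  {k: True, c: True}
  {k: True, c: False}
  {c: True, k: False}


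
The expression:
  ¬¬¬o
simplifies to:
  ¬o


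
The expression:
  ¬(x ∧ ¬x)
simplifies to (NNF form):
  True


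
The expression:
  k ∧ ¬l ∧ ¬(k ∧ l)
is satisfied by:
  {k: True, l: False}


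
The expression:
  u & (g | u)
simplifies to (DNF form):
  u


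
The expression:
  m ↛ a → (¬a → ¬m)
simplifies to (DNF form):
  a ∨ ¬m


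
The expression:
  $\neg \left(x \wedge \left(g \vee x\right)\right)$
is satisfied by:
  {x: False}


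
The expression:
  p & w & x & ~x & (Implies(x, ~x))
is never true.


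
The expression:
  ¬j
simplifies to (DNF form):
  ¬j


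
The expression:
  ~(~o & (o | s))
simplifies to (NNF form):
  o | ~s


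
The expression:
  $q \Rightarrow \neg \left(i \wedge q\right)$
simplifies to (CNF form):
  $\neg i \vee \neg q$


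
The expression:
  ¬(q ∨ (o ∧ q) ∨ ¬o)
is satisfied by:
  {o: True, q: False}


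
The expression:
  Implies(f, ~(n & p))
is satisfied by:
  {p: False, n: False, f: False}
  {f: True, p: False, n: False}
  {n: True, p: False, f: False}
  {f: True, n: True, p: False}
  {p: True, f: False, n: False}
  {f: True, p: True, n: False}
  {n: True, p: True, f: False}


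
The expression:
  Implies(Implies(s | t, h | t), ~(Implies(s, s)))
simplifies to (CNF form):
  s & ~h & ~t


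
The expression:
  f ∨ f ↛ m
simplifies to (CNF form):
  f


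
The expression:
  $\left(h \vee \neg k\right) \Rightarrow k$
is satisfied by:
  {k: True}


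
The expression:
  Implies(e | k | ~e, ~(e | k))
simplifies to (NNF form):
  ~e & ~k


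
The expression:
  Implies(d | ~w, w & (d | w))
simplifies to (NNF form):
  w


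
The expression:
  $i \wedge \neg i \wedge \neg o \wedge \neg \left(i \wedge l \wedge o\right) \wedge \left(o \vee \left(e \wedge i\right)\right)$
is never true.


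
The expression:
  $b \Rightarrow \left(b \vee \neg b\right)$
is always true.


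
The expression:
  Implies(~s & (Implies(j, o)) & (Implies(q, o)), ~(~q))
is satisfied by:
  {q: True, s: True, j: True, o: False}
  {q: True, s: True, j: False, o: False}
  {q: True, o: True, s: True, j: True}
  {q: True, o: True, s: True, j: False}
  {q: True, j: True, s: False, o: False}
  {q: True, j: False, s: False, o: False}
  {q: True, o: True, j: True, s: False}
  {q: True, o: True, j: False, s: False}
  {s: True, j: True, q: False, o: False}
  {s: True, q: False, j: False, o: False}
  {o: True, s: True, j: True, q: False}
  {o: True, s: True, q: False, j: False}
  {j: True, q: False, s: False, o: False}


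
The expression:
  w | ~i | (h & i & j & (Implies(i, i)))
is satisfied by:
  {w: True, j: True, h: True, i: False}
  {w: True, j: True, h: False, i: False}
  {w: True, h: True, j: False, i: False}
  {w: True, h: False, j: False, i: False}
  {j: True, h: True, w: False, i: False}
  {j: True, h: False, w: False, i: False}
  {h: True, w: False, j: False, i: False}
  {h: False, w: False, j: False, i: False}
  {i: True, w: True, j: True, h: True}
  {i: True, w: True, j: True, h: False}
  {i: True, w: True, h: True, j: False}
  {i: True, w: True, h: False, j: False}
  {i: True, j: True, h: True, w: False}


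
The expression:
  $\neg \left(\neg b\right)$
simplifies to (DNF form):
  $b$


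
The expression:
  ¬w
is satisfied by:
  {w: False}


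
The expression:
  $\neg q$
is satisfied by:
  {q: False}


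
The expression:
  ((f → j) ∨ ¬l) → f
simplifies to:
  f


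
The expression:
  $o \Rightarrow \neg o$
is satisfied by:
  {o: False}


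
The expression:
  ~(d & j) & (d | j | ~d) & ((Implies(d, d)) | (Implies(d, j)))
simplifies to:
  ~d | ~j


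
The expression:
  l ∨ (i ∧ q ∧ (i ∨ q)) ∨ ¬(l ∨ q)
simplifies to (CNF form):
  i ∨ l ∨ ¬q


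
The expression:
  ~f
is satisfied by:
  {f: False}


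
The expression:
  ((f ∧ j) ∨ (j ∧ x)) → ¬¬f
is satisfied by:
  {f: True, x: False, j: False}
  {f: False, x: False, j: False}
  {j: True, f: True, x: False}
  {j: True, f: False, x: False}
  {x: True, f: True, j: False}
  {x: True, f: False, j: False}
  {x: True, j: True, f: True}


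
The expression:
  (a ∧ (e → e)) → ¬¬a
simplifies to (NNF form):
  True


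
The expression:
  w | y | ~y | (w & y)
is always true.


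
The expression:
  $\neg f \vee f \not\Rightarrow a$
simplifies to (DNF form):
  $\neg a \vee \neg f$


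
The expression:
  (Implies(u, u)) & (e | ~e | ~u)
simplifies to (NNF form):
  True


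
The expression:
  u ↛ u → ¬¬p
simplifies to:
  True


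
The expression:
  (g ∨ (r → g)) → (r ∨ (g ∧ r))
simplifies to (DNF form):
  r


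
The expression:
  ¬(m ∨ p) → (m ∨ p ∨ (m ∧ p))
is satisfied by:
  {m: True, p: True}
  {m: True, p: False}
  {p: True, m: False}


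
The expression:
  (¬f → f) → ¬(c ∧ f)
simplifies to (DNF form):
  ¬c ∨ ¬f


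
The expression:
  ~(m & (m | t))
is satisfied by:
  {m: False}


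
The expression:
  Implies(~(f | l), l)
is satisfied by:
  {l: True, f: True}
  {l: True, f: False}
  {f: True, l: False}


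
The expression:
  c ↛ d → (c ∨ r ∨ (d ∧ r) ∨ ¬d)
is always true.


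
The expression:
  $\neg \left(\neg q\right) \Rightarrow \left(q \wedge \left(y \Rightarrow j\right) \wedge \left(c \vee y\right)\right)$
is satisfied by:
  {c: True, j: True, y: False, q: False}
  {c: True, y: False, j: False, q: False}
  {j: True, c: False, y: False, q: False}
  {c: False, y: False, j: False, q: False}
  {c: True, j: True, y: True, q: False}
  {c: True, y: True, j: False, q: False}
  {j: True, y: True, c: False, q: False}
  {y: True, c: False, j: False, q: False}
  {q: True, j: True, c: True, y: False}
  {q: True, c: True, y: False, j: False}
  {c: True, q: True, j: True, y: True}
  {q: True, j: True, y: True, c: False}


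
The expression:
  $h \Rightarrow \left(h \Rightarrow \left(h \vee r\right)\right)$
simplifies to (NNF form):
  $\text{True}$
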